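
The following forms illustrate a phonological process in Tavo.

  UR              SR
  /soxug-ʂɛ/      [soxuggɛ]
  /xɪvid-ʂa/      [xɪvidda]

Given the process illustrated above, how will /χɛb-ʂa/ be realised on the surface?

[χɛbba]

The data show progressive total assimilation (/ʂ/ → [g] after /g/; /ʂ/ → [d] after /d/): in every case the target segment becomes identical to its preceding neighbour, copying more than a single feature.
/ʂ/ is the segment targeted by the rule; it sits immediately after /b/, so it assimilates completely and surfaces as [b].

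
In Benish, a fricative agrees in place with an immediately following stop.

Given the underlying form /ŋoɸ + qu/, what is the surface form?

/ɸ/ is a voiceless bilabial fricative. The following trigger /q/ is uvular, so /ɸ/ must become uvular as well.
Changing only its place to uvular gives [χ] — the voiceless uvular fricative.

[ŋoχqu]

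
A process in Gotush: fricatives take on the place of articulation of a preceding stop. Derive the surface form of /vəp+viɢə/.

[vəpβiɢə]

The rule targets /v/ (voiced labiodental fricative), which sits after the trigger /p/ (bilabial).
Changing only its place to bilabial gives [β] — the voiced bilabial fricative.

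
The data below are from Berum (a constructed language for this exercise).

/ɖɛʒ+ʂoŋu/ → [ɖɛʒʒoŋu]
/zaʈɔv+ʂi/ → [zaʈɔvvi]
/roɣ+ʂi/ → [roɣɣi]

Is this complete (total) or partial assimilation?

The segment that alternates is /ʂ/, which surfaces as [ʒ] when adjacent to /ʒ/.
The output [ʒ] is identical to the trigger /ʒ/ — every feature (place, manner, voicing) has been copied — so this is total assimilation.
The other forms behave the same way: /ʂ/ → [v] after /v/; /ʂ/ → [ɣ] after /ɣ/ — in each case the output is a copy of the preceding consonant.

total assimilation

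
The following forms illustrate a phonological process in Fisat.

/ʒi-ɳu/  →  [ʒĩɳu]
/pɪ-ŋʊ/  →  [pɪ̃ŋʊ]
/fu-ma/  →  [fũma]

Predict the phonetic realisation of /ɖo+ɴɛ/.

[ɖõɴɛ]

The data show regressive nasality assimilation (vowel nasalisation): /i/ → [ĩ] before /ɳ/; /ɪ/ → [ɪ̃] before /ŋ/; /u/ → [ũ] before /m/ — a vowel is nasalised by an immediately following nasal consonant.
/o/ sits next to the nasal /ɴ/ and is therefore nasalised to [õ].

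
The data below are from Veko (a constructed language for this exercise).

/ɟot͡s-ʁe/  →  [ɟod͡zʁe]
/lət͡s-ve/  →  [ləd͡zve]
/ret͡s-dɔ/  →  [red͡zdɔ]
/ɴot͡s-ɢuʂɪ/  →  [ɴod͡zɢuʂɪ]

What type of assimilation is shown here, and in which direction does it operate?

Underlying /t͡s/ is realised as [d͡z] next to /ʁ/; /ʁ/ itself does not change.
/t͡s/ is voiceless while /ʁ/ is voiced; the output [d͡z] is voiced, matching the trigger — so the feature that spreads is voicing.
Place and manner are unchanged, so the assimilation is partial, not total.
The other alternating forms pattern the same way: /t͡s/ → [d͡z] before /v/ (voiceless → voiced, matching voiced); /t͡s/ → [d͡z] before /d/ (voiceless → voiced, matching voiced); /t͡s/ → [d͡z] before /ɢ/ (voiceless → voiced, matching voiced) — only voicing changes, and always toward the following segment.
Since the segment that changes precedes the conditioning segment, the assimilation is regressive.

regressive voicing assimilation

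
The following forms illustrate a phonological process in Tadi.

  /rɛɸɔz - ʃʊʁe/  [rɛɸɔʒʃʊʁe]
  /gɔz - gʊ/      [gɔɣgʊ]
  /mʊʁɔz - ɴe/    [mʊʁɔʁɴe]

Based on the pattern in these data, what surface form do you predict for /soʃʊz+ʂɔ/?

[soʃʊʐʂɔ]

The data show regressive place assimilation: /z/ → [ʒ] before /ʃ/; /z/ → [ɣ] before /g/; /z/ → [ʁ] before /ɴ/. In each pair only place changes, matching the following consonant, while manner and voice stay constant.
/z/ is a voiced alveolar fricative. The following trigger /ʂ/ is retroflex, so /z/ must become retroflex as well.
The voiced retroflex fricative is [ʐ], so /z/ → [ʐ].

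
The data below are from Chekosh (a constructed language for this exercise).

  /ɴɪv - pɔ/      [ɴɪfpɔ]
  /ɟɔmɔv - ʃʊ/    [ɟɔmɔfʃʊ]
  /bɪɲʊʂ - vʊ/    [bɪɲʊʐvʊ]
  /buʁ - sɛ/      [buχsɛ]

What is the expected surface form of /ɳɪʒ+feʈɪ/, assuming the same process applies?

The data show regressive voicing assimilation: /v/ → [f] before /p/; /v/ → [f] before /ʃ/; /ʂ/ → [ʐ] before /v/; /ʁ/ → [χ] before /s/. In each pair only voicing changes, matching the following consonant, while place and manner stay constant.
/ʒ/ is a voiced postalveolar fricative. The following trigger /f/ is voiceless, so /ʒ/ must become voiceless as well.
Changing only its voicing to voiceless gives [ʃ] — the voiceless postalveolar fricative.

[ɳɪʃfeʈɪ]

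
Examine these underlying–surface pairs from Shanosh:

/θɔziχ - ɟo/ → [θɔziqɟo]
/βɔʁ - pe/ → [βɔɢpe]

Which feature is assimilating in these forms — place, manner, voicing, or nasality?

Comparing underlying and surface forms, /χ/ → [q] is the alternation; the neighbouring /ɟ/ is constant.
/χ/ is a fricative while /ɟ/ is a stop; the output [q] is a stop, matching the trigger — so the feature that spreads is manner.
The same holds elsewhere in the data: /ʁ/ → [ɢ] before /p/ (fricative → stop, matching a stop) — only manner changes, and always toward the following segment.

manner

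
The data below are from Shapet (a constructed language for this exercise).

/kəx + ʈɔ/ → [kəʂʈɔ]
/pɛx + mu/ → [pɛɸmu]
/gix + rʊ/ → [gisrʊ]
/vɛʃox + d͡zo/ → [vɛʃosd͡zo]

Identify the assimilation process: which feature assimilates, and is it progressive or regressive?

The segment that alternates is /x/, which surfaces as [ʂ] when adjacent to /ʈ/.
/x/ is velar while /ʈ/ is retroflex; the output [ʂ] is retroflex, matching the trigger — so the feature that spreads is place.
Manner and voice are unchanged, so the assimilation is partial, not total.
The other alternating forms pattern the same way: /x/ → [ɸ] before /m/ (velar → bilabial, matching bilabial); /x/ → [s] before /r/ (velar → alveolar, matching alveolar); /x/ → [s] before /d͡z/ (velar → alveolar, matching alveolar) — only place changes, and always toward the following segment.
Since the segment that changes precedes the conditioning segment, the assimilation is regressive.

regressive place assimilation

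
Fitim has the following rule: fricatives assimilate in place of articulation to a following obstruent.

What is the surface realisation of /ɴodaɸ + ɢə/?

/ɸ/ is a voiceless bilabial fricative. The following trigger /ɢ/ is uvular, so /ɸ/ must become uvular as well.
The voiceless uvular fricative is [χ], so /ɸ/ → [χ].

[ɴodaχɢə]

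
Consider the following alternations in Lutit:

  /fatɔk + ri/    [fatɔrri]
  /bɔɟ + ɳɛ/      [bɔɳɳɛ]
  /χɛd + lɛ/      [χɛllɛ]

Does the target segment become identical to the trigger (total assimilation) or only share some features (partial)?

Comparing underlying and surface forms, /k/ → [r] is the alternation; the neighbouring /r/ is constant.
The output [r] is identical to the trigger /r/ — every feature (place, manner, voicing) has been copied — so this is total assimilation.
The other forms behave the same way: /ɟ/ → [ɳ] before /ɳ/; /d/ → [l] before /l/ — in each case the output is a copy of the following consonant.

total assimilation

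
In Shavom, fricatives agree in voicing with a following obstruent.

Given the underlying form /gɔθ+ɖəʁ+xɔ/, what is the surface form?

[gɔðɖəχxɔ]

The rule targets /θ/ (voiceless dental fricative), which sits before the trigger /ɖ/ (voiced).
Changing only its voicing to voiced gives [ð] — the voiced dental fricative.
The same rule applies at the second boundary: /ʁ/ → [χ] next to /x/.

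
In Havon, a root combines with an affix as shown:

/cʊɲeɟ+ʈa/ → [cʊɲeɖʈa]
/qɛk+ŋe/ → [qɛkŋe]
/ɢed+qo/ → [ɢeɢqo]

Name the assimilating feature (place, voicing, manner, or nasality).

Comparing underlying and surface forms, /ɟ/ → [ɖ] is the alternation; the neighbouring /ʈ/ is constant.
The change palatal → retroflex matches the place of the following /ʈ/, identifying this as place assimilation.
The same holds elsewhere in the data: /d/ → [ɢ] before /q/ (alveolar → uvular, matching uvular) — only place changes, and always toward the following segment.
No alternation appears in [qɛkŋe]: there the adjacent consonants already agree in place (/k/ and /ŋ/ are both velar), so this form is consistent with the same rule.

place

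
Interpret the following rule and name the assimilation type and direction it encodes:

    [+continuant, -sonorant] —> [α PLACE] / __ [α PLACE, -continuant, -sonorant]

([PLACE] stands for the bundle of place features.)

regressive place assimilation

The rule copies the place features (abbreviated [PLACE]) from the environment onto the target, so the assimilating feature is place.
Since the environment is written after the underscore, the trigger follows the target; the direction is regressive.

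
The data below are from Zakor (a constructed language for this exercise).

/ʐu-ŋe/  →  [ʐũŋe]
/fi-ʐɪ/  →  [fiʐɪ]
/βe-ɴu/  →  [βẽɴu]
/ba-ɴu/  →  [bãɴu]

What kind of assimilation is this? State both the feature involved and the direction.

The vowel /u/ surfaces as nasalised [ũ] next to the following nasal /ŋ/ — it has acquired the [+nasal] feature of its neighbour.
The other forms show the same pattern: /e/ → [ẽ] before /ɴ/; /a/ → [ã] before /ɴ/ — each time a vowel is nasalised next to a following nasal.
No change occurs in [fiʐɪ] because the vowel at the boundary is adjacent to an oral consonant, not a nasal (/i/ next to /ʐ/).
Because the conditioning nasal is to the right of the vowel that changes, the process is regressive (anticipatory).

regressive nasality assimilation (vowel nasalisation)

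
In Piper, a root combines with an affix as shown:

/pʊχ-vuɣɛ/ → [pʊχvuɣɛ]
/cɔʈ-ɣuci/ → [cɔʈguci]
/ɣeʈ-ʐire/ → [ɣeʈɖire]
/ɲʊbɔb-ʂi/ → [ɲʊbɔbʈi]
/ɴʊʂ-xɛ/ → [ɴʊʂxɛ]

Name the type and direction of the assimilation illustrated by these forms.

Underlying /ɣ/ is realised as [g] next to /ʈ/; /ʈ/ itself does not change.
The change fricative → stop matches the manner of the preceding /ʈ/, identifying this as manner assimilation.
Place and voice are unchanged, so the assimilation is partial, not total.
Checking the remaining alternations: /ʐ/ → [ɖ] after /ʈ/ (fricative → stop, matching a stop); /ʂ/ → [ʈ] after /b/ (fricative → stop, matching a stop) — only manner changes, and always toward the preceding segment.
Nothing changes in [pʊχvuɣɛ], [ɴʊʂxɛ]: there the adjacent consonants already agree in manner (/v/ and /χ/ are both fricatives; /x/ and /ʂ/ are both fricatives), so these forms are consistent with the same rule.
Since the segment that changes follows the conditioning segment, the assimilation is progressive.

progressive manner assimilation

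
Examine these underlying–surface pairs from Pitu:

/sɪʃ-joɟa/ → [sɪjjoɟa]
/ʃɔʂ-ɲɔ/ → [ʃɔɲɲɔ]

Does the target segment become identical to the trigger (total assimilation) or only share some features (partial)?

total assimilation

The segment that alternates is /ʃ/, which surfaces as [j] when adjacent to /j/.
The output [j] is identical to the trigger /j/ — every feature (place, manner, voicing) has been copied — so this is total assimilation.
The other form behaves the same way: /ʂ/ → [ɲ] before /ɲ/ — in each case the output is a copy of the following consonant.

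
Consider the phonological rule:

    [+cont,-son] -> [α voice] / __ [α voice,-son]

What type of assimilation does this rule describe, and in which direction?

regressive voicing assimilation

The shared variable α links the value of [voice] on the target to the same value on the neighbouring segment, so voicing is the feature that assimilates.
The conditioning segment sits to the right of the focus bar, meaning the trigger follows the segment that changes — regressive assimilation.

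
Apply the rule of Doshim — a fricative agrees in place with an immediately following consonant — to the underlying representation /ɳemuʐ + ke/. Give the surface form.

/ʐ/ is a voiced retroflex fricative. The following trigger /k/ is velar, so /ʐ/ must become velar as well.
The voiced velar fricative is [ɣ], so /ʐ/ → [ɣ].

[ɳemuɣke]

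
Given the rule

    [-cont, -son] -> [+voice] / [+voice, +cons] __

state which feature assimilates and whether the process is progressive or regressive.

The target ([-cont, -son], stops) acquires [+voice] next to a voiced consonant ([+voice, +cons]) — it takes on the voicing of its neighbour, so the feature that spreads is voicing.
The conditioning segment sits to the left of the focus bar, meaning the trigger precedes the segment that changes — progressive assimilation.

progressive voicing assimilation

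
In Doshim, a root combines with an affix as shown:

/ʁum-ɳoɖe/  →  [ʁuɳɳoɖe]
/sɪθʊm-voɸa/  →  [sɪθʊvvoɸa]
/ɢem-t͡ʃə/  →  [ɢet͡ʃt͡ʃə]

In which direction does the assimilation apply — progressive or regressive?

Comparing underlying and surface forms, /m/ → [ɳ] is the alternation; the neighbouring /ɳ/ is constant.
The output [ɳ] is identical to the trigger /ɳ/ — every feature (place, manner, voicing) has been copied — so this is total assimilation.
The other forms behave the same way: /m/ → [v] before /v/; /m/ → [t͡ʃ] before /t͡ʃ/ — in each case the output is a copy of the following consonant.
The trigger is the following segment, so the direction is regressive (anticipatory).

regressive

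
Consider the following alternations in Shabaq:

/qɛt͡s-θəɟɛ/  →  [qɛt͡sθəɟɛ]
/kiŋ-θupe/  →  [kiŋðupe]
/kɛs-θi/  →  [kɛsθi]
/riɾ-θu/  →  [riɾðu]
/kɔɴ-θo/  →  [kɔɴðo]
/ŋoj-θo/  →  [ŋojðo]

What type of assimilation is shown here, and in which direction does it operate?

progressive voicing assimilation

Comparing underlying and surface forms, /θ/ → [ð] is the alternation; the neighbouring /ŋ/ is constant.
/θ/ is voiceless while /ŋ/ is voiced; the output [ð] is voiced, matching the trigger — so the feature that spreads is voicing.
Place and manner are unchanged, so the assimilation is partial, not total.
Checking the remaining alternations: /θ/ → [ð] after /ɾ/ (voiceless → voiced, matching voiced); /θ/ → [ð] after /ɴ/ (voiceless → voiced, matching voiced); /θ/ → [ð] after /j/ (voiceless → voiced, matching voiced) — only voicing changes, and always toward the preceding segment.
Nothing changes in [qɛt͡sθəɟɛ], [kɛsθi]: there the adjacent consonants already agree in voicing (/θ/ and /t͡s/ are both voiceless; /θ/ and /s/ are both voiceless), so these forms are consistent with the same rule.
The trigger is the preceding segment, so the direction is progressive (perseverative).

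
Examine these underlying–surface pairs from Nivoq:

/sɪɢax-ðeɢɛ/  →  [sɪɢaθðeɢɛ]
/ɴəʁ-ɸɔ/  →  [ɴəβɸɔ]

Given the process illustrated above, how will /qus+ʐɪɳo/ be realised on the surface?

[quʂʐɪɳo]

The data show regressive place assimilation: /x/ → [θ] before /ð/; /ʁ/ → [β] before /ɸ/. In each pair only place changes, matching the following consonant, while manner and voice stay constant.
/s/ is a voiceless alveolar fricative. The following trigger /ʐ/ is retroflex, so /s/ must become retroflex as well.
A voiceless retroflex fricative is [ʂ], so the surface segment is [ʂ].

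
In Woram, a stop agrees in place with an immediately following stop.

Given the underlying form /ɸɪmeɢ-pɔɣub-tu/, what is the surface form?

[ɸɪmebpɔɣudtu]

The rule targets /ɢ/ (voiced uvular stop), which sits before the trigger /p/ (bilabial).
Changing only its place to bilabial gives [b] — the voiced bilabial stop.
At the second juncture, /b/ likewise becomes [d] adjacent to /t/.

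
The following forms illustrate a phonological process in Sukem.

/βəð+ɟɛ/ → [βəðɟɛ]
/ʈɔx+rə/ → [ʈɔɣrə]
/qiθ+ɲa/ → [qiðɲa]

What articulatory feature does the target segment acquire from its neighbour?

Comparing underlying and surface forms, /x/ → [ɣ] is the alternation; the neighbouring /r/ is constant.
The change voiceless → voiced matches the voicing of the following /r/, identifying this as voicing assimilation.
The other alternating form patterns the same way: /θ/ → [ð] before /ɲ/ (voiceless → voiced, matching voiced) — only voicing changes, and always toward the following segment.
No alternation appears in [βəðɟɛ]: there the adjacent consonants already agree in voicing (/ð/ and /ɟ/ are both voiced), so this form is consistent with the same rule.

voicing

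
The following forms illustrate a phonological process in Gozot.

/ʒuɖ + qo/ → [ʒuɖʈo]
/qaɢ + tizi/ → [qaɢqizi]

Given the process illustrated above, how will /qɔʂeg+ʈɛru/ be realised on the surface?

The data show progressive place assimilation: /q/ → [ʈ] after /ɖ/; /t/ → [q] after /ɢ/. In each pair only place changes, matching the preceding consonant, while manner and voice stay constant.
/ʈ/ is a voiceless retroflex stop. The preceding trigger /g/ is velar, so /ʈ/ must become velar as well.
A voiceless velar stop is [k], so the surface segment is [k].

[qɔʂegkɛru]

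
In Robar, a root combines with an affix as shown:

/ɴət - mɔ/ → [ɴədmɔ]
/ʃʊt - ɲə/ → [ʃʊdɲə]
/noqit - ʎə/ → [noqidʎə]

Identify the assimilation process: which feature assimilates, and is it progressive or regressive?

regressive voicing assimilation

Comparing underlying and surface forms, /t/ → [d] is the alternation; the neighbouring /m/ is constant.
The change voiceless → voiced matches the voicing of the following /m/, identifying this as voicing assimilation.
Place and manner are unchanged, so the assimilation is partial, not total.
The same holds elsewhere in the data: /t/ → [d] before /ɲ/ (voiceless → voiced, matching voiced); /t/ → [d] before /ʎ/ (voiceless → voiced, matching voiced) — only voicing changes, and always toward the following segment.
Since the segment that changes precedes the conditioning segment, the assimilation is regressive.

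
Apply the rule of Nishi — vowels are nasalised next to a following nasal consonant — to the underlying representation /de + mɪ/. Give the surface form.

The vowel /e/ is adjacent to the following nasal /m/, so it acquires [+nasal] and surfaces as [ẽ].

[dẽmɪ]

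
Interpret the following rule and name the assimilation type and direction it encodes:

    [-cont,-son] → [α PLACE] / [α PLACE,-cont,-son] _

progressive place assimilation

The shared variable α links the value of the place features (abbreviated [PLACE]) on the target to the same value on the neighbouring segment, so place is the feature that assimilates.
Since the environment is written before the underscore, the trigger precedes the target; the direction is progressive.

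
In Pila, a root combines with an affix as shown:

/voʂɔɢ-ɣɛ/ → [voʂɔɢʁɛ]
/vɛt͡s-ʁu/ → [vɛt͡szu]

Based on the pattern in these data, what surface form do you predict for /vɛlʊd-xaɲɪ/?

The data show progressive place assimilation: /ɣ/ → [ʁ] after /ɢ/; /ʁ/ → [z] after /t͡s/. In each pair only place changes, matching the preceding consonant, while manner and voice stay constant.
/x/ is a voiceless velar fricative. The preceding trigger /d/ is alveolar, so /x/ must become alveolar as well.
The voiceless alveolar fricative is [s], so /x/ → [s].

[vɛlʊdsaɲɪ]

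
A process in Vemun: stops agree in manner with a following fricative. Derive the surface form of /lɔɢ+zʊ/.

[lɔʁzʊ]

/ɢ/ is a voiced uvular stop. The following trigger /z/ is a fricative, so /ɢ/ must become a fricative as well.
A voiced uvular fricative is [ʁ], so the surface segment is [ʁ].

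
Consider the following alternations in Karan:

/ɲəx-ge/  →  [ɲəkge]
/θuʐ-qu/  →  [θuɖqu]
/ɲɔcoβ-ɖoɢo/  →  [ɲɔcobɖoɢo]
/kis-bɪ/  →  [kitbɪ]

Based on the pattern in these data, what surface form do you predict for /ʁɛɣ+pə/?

The data show regressive manner assimilation: /x/ → [k] before /g/; /ʐ/ → [ɖ] before /q/; /β/ → [b] before /ɖ/; /s/ → [t] before /b/. In each pair only manner changes, matching the following consonant, while place and voice stay constant.
The rule targets /ɣ/ (voiced velar fricative), which sits before the trigger /p/ (stop).
A voiced velar stop is [g], so the surface segment is [g].

[ʁɛgpə]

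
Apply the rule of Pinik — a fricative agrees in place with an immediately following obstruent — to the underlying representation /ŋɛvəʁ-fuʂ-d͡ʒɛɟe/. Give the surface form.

/ʁ/ is a voiced uvular fricative. The following trigger /f/ is labiodental, so /ʁ/ must become labiodental as well.
Changing only its place to labiodental gives [v] — the voiced labiodental fricative.
At the second juncture, /ʂ/ likewise becomes [ʃ] adjacent to /d͡ʒ/.

[ŋɛvəvfuʃd͡ʒɛɟe]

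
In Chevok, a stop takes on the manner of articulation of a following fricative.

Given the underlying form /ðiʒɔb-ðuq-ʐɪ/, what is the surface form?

[ðiʒɔβðuχʐɪ]

The rule targets /b/ (voiced bilabial stop), which sits before the trigger /ð/ (fricative).
The voiced bilabial fricative is [β], so /b/ → [β].
The same rule applies at the second boundary: /q/ → [χ] next to /ʐ/.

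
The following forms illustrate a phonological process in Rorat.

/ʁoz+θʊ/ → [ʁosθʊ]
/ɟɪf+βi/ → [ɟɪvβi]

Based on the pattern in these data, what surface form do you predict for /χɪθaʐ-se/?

The data show regressive voicing assimilation: /z/ → [s] before /θ/; /f/ → [v] before /β/. In each pair only voicing changes, matching the following consonant, while place and manner stay constant.
The rule targets /ʐ/ (voiced retroflex fricative), which sits before the trigger /s/ (voiceless).
A voiceless retroflex fricative is [ʂ], so the surface segment is [ʂ].

[χɪθaʂse]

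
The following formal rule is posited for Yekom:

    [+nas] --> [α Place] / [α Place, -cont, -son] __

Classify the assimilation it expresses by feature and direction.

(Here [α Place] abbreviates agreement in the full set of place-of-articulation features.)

progressive place assimilation

The rule copies the place features (abbreviated [Place]) from the environment onto the target, so the assimilating feature is place.
The conditioning segment sits to the left of the focus bar, meaning the trigger precedes the segment that changes — progressive assimilation.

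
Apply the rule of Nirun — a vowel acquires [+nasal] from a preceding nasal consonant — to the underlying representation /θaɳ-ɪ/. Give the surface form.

/ɪ/ sits next to the nasal /ɳ/ and is therefore nasalised to [ɪ̃].

[θaɳɪ̃]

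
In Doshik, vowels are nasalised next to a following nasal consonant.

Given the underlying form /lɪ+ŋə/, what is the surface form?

The vowel /ɪ/ is adjacent to the following nasal /ŋ/, so it acquires [+nasal] and surfaces as [ɪ̃].

[lɪ̃ŋə]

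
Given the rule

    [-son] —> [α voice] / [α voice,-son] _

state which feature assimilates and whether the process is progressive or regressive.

progressive voicing assimilation

The rule copies [voice] from the environment onto the target, so the assimilating feature is voicing.
The conditioning segment sits to the left of the focus bar, meaning the trigger precedes the segment that changes — progressive assimilation.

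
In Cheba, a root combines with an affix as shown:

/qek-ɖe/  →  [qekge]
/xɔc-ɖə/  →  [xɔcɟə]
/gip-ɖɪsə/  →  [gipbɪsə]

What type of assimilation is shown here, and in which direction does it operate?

Comparing underlying and surface forms, /ɖ/ → [g] is the alternation; the neighbouring /k/ is constant.
The change retroflex → velar matches the place of the preceding /k/, identifying this as place assimilation.
Manner and voice are unchanged, so the assimilation is partial, not total.
Checking the remaining alternations: /ɖ/ → [ɟ] after /c/ (retroflex → palatal, matching palatal); /ɖ/ → [b] after /p/ (retroflex → bilabial, matching bilabial) — only place changes, and always toward the preceding segment.
Since the segment that changes follows the conditioning segment, the assimilation is progressive.

progressive place assimilation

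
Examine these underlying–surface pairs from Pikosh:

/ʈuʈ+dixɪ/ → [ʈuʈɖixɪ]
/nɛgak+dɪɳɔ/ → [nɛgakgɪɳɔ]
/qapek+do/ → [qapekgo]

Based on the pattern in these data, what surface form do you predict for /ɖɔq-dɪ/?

[ɖɔqɢɪ]

The data show progressive place assimilation: /d/ → [ɖ] after /ʈ/; /d/ → [g] after /k/. In each pair only place changes, matching the preceding consonant, while manner and voice stay constant.
/d/ is a voiced alveolar stop. The preceding trigger /q/ is uvular, so /d/ must become uvular as well.
Changing only its place to uvular gives [ɢ] — the voiced uvular stop.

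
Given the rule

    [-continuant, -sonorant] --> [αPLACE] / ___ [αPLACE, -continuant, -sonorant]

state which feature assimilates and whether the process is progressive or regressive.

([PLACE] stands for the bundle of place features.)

regressive place assimilation

The rule copies the place features (abbreviated [PLACE]) from the environment onto the target, so the assimilating feature is place.
Since the environment is written after the underscore, the trigger follows the target; the direction is regressive.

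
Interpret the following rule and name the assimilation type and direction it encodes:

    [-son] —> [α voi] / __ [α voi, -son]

regressive voicing assimilation

The rule copies [voi] from the environment onto the target, so the assimilating feature is voicing.
The conditioning segment sits to the right of the focus bar, meaning the trigger follows the segment that changes — regressive assimilation.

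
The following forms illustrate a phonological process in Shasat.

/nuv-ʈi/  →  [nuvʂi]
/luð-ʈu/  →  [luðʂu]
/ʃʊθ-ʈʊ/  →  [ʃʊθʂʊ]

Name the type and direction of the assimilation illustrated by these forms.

progressive manner assimilation

The segment that alternates is /ʈ/, which surfaces as [ʂ] when adjacent to /v/.
/ʈ/ is a stop while /v/ is a fricative; the output [ʂ] is a fricative, matching the trigger — so the feature that spreads is manner.
Place and voice are unchanged, so the assimilation is partial, not total.
Checking the remaining alternations: /ʈ/ → [ʂ] after /ð/ (stop → fricative, matching a fricative); /ʈ/ → [ʂ] after /θ/ (stop → fricative, matching a fricative) — only manner changes, and always toward the preceding segment.
The trigger is the preceding segment, so the direction is progressive (perseverative).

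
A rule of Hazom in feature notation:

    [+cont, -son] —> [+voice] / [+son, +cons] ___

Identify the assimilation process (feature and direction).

progressive voicing assimilation

The structural change is [+voice], and the conditioning segment [+son, +cons] (a sonorant consonant) is itself voiced, so the target comes to share the voicing of its neighbour — voicing assimilation.
The conditioning segment sits to the left of the focus bar, meaning the trigger precedes the segment that changes — progressive assimilation.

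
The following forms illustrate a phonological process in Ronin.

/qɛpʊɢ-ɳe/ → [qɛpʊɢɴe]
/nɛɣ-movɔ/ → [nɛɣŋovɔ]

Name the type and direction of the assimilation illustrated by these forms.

progressive place assimilation

Underlying /ɳ/ is realised as [ɴ] next to /ɢ/; /ɢ/ itself does not change.
The change retroflex → uvular matches the place of the preceding /ɢ/, identifying this as place assimilation.
Manner and voice are unchanged, so the assimilation is partial, not total.
The other alternating form patterns the same way: /m/ → [ŋ] after /ɣ/ (bilabial → velar, matching velar) — only place changes, and always toward the preceding segment.
Since the segment that changes follows the conditioning segment, the assimilation is progressive.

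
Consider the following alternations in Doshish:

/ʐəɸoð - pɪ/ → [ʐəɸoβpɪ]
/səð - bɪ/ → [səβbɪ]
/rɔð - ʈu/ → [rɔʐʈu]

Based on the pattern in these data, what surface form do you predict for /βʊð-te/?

[βʊzte]

The data show regressive place assimilation: /ð/ → [β] before /p/; /ð/ → [β] before /b/; /ð/ → [ʐ] before /ʈ/. In each pair only place changes, matching the following consonant, while manner and voice stay constant.
/ð/ is a voiced dental fricative. The following trigger /t/ is alveolar, so /ð/ must become alveolar as well.
Changing only its place to alveolar gives [z] — the voiced alveolar fricative.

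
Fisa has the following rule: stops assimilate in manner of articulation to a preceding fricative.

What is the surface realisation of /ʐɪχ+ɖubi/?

/ɖ/ is a voiced retroflex stop. The preceding trigger /χ/ is a fricative, so /ɖ/ must become a fricative as well.
Changing only its manner to fricative gives [ʐ] — the voiced retroflex fricative.

[ʐɪχʐubi]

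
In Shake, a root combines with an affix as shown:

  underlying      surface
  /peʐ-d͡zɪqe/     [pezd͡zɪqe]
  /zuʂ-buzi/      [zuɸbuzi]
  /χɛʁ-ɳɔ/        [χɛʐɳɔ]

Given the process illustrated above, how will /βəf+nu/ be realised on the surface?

The data show regressive place assimilation: /ʐ/ → [z] before /d͡z/; /ʂ/ → [ɸ] before /b/; /ʁ/ → [ʐ] before /ɳ/. In each pair only place changes, matching the following consonant, while manner and voice stay constant.
/f/ is a voiceless labiodental fricative. The following trigger /n/ is alveolar, so /f/ must become alveolar as well.
The voiceless alveolar fricative is [s], so /f/ → [s].

[βəsnu]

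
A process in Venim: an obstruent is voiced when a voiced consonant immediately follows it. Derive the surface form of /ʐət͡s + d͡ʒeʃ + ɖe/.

[ʐəd͡zd͡ʒeʒɖe]

/t͡s/ is a voiceless alveolar affricate. The following trigger /d͡ʒ/ is voiced, so /t͡s/ must become voiced as well.
A voiced alveolar affricate is [d͡z], so the surface segment is [d͡z].
At the second juncture, /ʃ/ likewise becomes [ʒ] adjacent to /ɖ/.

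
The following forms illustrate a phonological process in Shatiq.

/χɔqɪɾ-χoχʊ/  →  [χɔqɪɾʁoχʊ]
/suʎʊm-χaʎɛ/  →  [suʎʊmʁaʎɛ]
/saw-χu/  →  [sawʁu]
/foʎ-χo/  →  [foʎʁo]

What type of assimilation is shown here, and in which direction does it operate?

progressive voicing assimilation

The segment that alternates is /χ/, which surfaces as [ʁ] when adjacent to /ɾ/.
/χ/ is voiceless while /ɾ/ is voiced; the output [ʁ] is voiced, matching the trigger — so the feature that spreads is voicing.
Place and manner are unchanged, so the assimilation is partial, not total.
The same holds elsewhere in the data: /χ/ → [ʁ] after /m/ (voiceless → voiced, matching voiced); /χ/ → [ʁ] after /w/ (voiceless → voiced, matching voiced); /χ/ → [ʁ] after /ʎ/ (voiceless → voiced, matching voiced) — only voicing changes, and always toward the preceding segment.
Since the segment that changes follows the conditioning segment, the assimilation is progressive.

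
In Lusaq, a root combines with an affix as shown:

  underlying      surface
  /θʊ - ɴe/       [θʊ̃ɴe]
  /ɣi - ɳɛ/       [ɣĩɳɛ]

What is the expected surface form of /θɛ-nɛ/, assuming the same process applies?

The data show regressive nasality assimilation (vowel nasalisation): /ʊ/ → [ʊ̃] before /ɴ/; /i/ → [ĩ] before /ɳ/ — a vowel is nasalised by an immediately following nasal consonant.
/ɛ/ sits next to the nasal /n/ and is therefore nasalised to [ɛ̃].

[θɛ̃nɛ]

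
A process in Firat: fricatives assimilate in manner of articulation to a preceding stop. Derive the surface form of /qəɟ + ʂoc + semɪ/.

/ʂ/ is a voiceless retroflex fricative. The preceding trigger /ɟ/ is a stop, so /ʂ/ must become a stop as well.
The voiceless retroflex stop is [ʈ], so /ʂ/ → [ʈ].
At the second juncture, /s/ likewise becomes [t] adjacent to /c/.

[qəɟʈoctemɪ]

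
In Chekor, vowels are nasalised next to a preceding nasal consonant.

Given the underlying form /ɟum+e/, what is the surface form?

[ɟumẽ]

The vowel /e/ is adjacent to the preceding nasal /m/, so it acquires [+nasal] and surfaces as [ẽ].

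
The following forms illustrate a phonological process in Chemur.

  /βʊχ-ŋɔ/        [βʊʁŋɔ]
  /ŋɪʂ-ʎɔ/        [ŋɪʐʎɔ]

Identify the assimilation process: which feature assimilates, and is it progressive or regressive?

regressive voicing assimilation

Underlying /χ/ is realised as [ʁ] next to /ŋ/; /ŋ/ itself does not change.
/χ/ is voiceless while /ŋ/ is voiced; the output [ʁ] is voiced, matching the trigger — so the feature that spreads is voicing.
Place and manner are unchanged, so the assimilation is partial, not total.
The other alternating form patterns the same way: /ʂ/ → [ʐ] before /ʎ/ (voiceless → voiced, matching voiced) — only voicing changes, and always toward the following segment.
Since the segment that changes precedes the conditioning segment, the assimilation is regressive.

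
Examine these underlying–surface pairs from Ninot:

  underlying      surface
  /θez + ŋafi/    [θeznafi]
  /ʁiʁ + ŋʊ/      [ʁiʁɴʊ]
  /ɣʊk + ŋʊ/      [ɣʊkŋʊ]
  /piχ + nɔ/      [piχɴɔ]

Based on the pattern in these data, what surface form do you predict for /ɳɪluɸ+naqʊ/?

[ɳɪluɸmaqʊ]

The data show progressive place assimilation: /ŋ/ → [n] after /z/; /ŋ/ → [ɴ] after /ʁ/; /n/ → [ɴ] after /χ/. In each pair only place changes, matching the preceding consonant, while manner and voice stay constant.
No alternation appears in [ɣʊkŋʊ]: there the adjacent consonants already agree in place (/ŋ/ and /k/ are both velar), so this form is consistent with the same rule.
The rule targets /n/ (voiced alveolar nasal), which sits after the trigger /ɸ/ (bilabial).
Changing only its place to bilabial gives [m] — the voiced bilabial nasal.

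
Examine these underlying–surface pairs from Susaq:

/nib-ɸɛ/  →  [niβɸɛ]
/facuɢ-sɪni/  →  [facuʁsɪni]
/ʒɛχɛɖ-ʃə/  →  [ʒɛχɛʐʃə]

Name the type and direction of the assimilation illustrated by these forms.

Underlying /b/ is realised as [β] next to /ɸ/; /ɸ/ itself does not change.
/b/ is a stop while /ɸ/ is a fricative; the output [β] is a fricative, matching the trigger — so the feature that spreads is manner.
Place and voice are unchanged, so the assimilation is partial, not total.
The same holds elsewhere in the data: /ɢ/ → [ʁ] before /s/ (stop → fricative, matching a fricative); /ɖ/ → [ʐ] before /ʃ/ (stop → fricative, matching a fricative) — only manner changes, and always toward the following segment.
The trigger is the following segment, so the direction is regressive (anticipatory).

regressive manner assimilation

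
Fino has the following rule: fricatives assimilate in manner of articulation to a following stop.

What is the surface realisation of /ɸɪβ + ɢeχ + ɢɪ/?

[ɸɪbɢeqɢɪ]

The rule targets /β/ (voiced bilabial fricative), which sits before the trigger /ɢ/ (stop).
Changing only its manner to stop gives [b] — the voiced bilabial stop.
At the second juncture, /χ/ likewise becomes [q] adjacent to /ɢ/.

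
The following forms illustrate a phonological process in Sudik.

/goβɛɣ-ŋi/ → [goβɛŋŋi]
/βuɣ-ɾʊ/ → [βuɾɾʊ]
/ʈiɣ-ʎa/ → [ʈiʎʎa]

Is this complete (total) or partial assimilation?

total assimilation

The segment that alternates is /ɣ/, which surfaces as [ɾ] when adjacent to /ɾ/.
The output [ɾ] is identical to the trigger /ɾ/ — every feature (place, manner, voicing) has been copied — so this is total assimilation.
The other forms behave the same way: /ɣ/ → [ŋ] before /ŋ/; /ɣ/ → [ʎ] before /ʎ/ — in each case the output is a copy of the following consonant.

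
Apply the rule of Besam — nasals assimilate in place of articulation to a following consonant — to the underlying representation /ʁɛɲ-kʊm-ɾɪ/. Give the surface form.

[ʁɛŋkʊnɾɪ]

/ɲ/ is a voiced palatal nasal. The following trigger /k/ is velar, so /ɲ/ must become velar as well.
Changing only its place to velar gives [ŋ] — the voiced velar nasal.
The same rule applies at the second boundary: /m/ → [n] next to /ɾ/.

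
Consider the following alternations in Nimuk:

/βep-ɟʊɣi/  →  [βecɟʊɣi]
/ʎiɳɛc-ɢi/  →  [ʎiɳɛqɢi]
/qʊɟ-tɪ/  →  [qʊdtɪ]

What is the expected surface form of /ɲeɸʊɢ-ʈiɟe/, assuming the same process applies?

[ɲeɸʊɖʈiɟe]

The data show regressive place assimilation: /p/ → [c] before /ɟ/; /c/ → [q] before /ɢ/; /ɟ/ → [d] before /t/. In each pair only place changes, matching the following consonant, while manner and voice stay constant.
The rule targets /ɢ/ (voiced uvular stop), which sits before the trigger /ʈ/ (retroflex).
The voiced retroflex stop is [ɖ], so /ɢ/ → [ɖ].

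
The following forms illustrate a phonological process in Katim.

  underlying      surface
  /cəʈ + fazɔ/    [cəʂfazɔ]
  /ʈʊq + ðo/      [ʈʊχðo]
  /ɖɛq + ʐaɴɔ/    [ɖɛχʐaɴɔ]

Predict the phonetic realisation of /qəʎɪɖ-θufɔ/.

[qəʎɪʐθufɔ]

The data show regressive manner assimilation: /ʈ/ → [ʂ] before /f/; /q/ → [χ] before /ð/; /q/ → [χ] before /ʐ/. In each pair only manner changes, matching the following consonant, while place and voice stay constant.
/ɖ/ is a voiced retroflex stop. The following trigger /θ/ is a fricative, so /ɖ/ must become a fricative as well.
The voiced retroflex fricative is [ʐ], so /ɖ/ → [ʐ].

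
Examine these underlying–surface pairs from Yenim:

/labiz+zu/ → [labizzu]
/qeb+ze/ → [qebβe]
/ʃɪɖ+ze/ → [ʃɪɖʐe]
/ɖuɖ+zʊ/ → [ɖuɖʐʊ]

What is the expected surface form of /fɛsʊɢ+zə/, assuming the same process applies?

[fɛsʊɢʁə]

The data show progressive place assimilation: /z/ → [β] after /b/; /z/ → [ʐ] after /ɖ/. In each pair only place changes, matching the preceding consonant, while manner and voice stay constant.
No alternation appears in [labizzu]: there the adjacent consonants already agree in place (/z/ and /z/ are both alveolar), so this form is consistent with the same rule.
The rule targets /z/ (voiced alveolar fricative), which sits after the trigger /ɢ/ (uvular).
Changing only its place to uvular gives [ʁ] — the voiced uvular fricative.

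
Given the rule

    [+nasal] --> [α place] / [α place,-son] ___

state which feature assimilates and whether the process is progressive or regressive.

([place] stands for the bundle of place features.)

progressive place assimilation

The shared variable α links the value of the place features (abbreviated [place]) on the target to the same value on the neighbouring segment, so place is the feature that assimilates.
Since the environment is written before the underscore, the trigger precedes the target; the direction is progressive.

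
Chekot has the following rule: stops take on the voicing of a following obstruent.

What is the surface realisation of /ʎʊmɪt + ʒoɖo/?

/t/ is a voiceless alveolar stop. The following trigger /ʒ/ is voiced, so /t/ must become voiced as well.
The voiced alveolar stop is [d], so /t/ → [d].

[ʎʊmɪdʒoɖo]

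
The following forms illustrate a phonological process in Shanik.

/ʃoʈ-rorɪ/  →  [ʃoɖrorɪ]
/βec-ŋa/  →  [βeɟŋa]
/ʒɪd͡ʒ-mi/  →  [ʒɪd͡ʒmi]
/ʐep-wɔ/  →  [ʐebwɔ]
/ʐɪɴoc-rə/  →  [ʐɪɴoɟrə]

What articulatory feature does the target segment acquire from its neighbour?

Underlying /ʈ/ is realised as [ɖ] next to /r/; /r/ itself does not change.
The change voiceless → voiced matches the voicing of the following /r/, identifying this as voicing assimilation.
Checking the remaining alternations: /c/ → [ɟ] before /ŋ/ (voiceless → voiced, matching voiced); /p/ → [b] before /w/ (voiceless → voiced, matching voiced); /c/ → [ɟ] before /r/ (voiceless → voiced, matching voiced) — only voicing changes, and always toward the following segment.
No alternation appears in [ʒɪd͡ʒmi]: there the adjacent consonants already agree in voicing (/d͡ʒ/ and /m/ are both voiced), so this form is consistent with the same rule.

voicing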